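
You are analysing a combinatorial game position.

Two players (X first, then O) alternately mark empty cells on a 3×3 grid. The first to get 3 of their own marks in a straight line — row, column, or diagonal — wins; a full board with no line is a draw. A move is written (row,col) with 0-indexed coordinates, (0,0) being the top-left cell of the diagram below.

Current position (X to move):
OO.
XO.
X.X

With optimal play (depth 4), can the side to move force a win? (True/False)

X winning at [OO./XO./X.X]: True

[OO./XO./X.X] X move#1: (0,2):-1/OOX/XO./X.X, (1,2):-1/OO./XOX/X.X, (2,1):+1/OO./XO./XXX*
[OO./XO./XXX] end (terminal -1, O#2); searched OO./XO./X.X to 4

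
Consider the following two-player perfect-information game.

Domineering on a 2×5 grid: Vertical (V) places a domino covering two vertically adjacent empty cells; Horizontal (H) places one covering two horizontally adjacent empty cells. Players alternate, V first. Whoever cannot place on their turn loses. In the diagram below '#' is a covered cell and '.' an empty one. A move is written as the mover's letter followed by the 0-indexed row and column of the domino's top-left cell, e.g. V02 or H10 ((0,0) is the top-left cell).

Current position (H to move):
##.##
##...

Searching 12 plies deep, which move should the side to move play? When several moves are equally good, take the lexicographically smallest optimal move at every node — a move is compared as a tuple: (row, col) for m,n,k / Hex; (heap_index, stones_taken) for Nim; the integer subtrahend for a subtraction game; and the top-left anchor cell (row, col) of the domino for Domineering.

[##.##/##...] H move#1: H12:+1/##.##/####.*, H13:-1/##.##/##.##
[##.##/####.] end (terminal -1, V#2); searched ##.##/##... to 12

H's best at [##.##/##...]: H12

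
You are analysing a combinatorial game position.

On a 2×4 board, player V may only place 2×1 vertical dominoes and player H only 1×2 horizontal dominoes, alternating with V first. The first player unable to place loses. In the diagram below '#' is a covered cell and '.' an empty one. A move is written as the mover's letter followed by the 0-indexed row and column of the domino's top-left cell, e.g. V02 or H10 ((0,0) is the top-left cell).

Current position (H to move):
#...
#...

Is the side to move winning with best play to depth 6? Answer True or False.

[#.../#...] H move#1: H01:+1/###./#...*, H02:+1/#.##/#..., H11:+1/#.../###., H12:+1/#.../#.##
[###./#...] V move#2: V03:-1/####/#..#*
[####/#..#] H move#3: H11:+1/####/####*
[####/####] end (terminal -1, V#4); searched #.../#... to 6

H winning at [#.../#...]: True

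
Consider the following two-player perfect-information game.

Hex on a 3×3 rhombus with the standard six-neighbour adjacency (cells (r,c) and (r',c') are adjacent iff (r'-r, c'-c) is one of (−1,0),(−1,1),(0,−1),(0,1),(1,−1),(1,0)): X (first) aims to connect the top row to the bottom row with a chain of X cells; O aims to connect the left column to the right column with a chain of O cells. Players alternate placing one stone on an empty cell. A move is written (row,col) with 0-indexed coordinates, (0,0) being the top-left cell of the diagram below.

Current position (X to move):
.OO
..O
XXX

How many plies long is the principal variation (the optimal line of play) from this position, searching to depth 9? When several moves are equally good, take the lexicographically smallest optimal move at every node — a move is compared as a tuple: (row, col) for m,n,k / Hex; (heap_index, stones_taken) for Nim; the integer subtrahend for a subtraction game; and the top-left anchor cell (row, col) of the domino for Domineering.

PV length from [.OO/..O/XXX]: 2 plies

p1 X@[.OO/..O/XXX]: (0,0)[XOO/..O/XXX]-1* (1,0)[.OO/X.O/XXX]-1 (1,1)[.OO/.XO/XXX]-1
p2 O@[XOO/..O/XXX]: (1,0)[XOO/O.O/XXX]+1* (1,1)[XOO/.OO/XXX]-1
p3 X@[XOO/O.O/XXX] terminal -1; root [.OO/..O/XXX] d9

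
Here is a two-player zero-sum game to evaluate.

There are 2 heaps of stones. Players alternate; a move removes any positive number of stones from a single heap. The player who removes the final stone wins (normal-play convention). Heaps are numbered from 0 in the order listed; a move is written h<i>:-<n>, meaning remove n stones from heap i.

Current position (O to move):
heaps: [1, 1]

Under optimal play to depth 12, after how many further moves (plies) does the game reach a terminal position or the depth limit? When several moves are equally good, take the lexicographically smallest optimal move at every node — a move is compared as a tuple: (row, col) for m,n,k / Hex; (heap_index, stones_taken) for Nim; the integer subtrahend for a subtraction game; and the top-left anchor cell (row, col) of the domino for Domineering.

p1 O@[(1,1)]: h0:-1[(0,1)]-1* h1:-1[(1,0)]-1
p2 X@[(0,1)]: h1:-1[(0,0)]+1*
p3 O@[(0,0)] terminal -1; root [(1,1)] d12

PV length from [(1,1)]: 2 plies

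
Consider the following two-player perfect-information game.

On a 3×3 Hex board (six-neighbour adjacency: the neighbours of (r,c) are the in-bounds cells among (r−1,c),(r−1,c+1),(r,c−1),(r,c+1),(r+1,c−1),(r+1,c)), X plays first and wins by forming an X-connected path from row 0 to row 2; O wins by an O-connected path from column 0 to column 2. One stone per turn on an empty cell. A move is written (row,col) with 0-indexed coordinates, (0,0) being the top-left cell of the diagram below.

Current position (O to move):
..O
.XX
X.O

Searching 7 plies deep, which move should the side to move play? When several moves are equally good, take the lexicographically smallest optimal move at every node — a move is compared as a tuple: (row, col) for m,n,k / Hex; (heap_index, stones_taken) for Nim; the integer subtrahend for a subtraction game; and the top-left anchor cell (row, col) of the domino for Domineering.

[..O/.XX/X.O] O move#1: (0,0):-1/O.O/.XX/X.O, (0,1):+1/.OO/.XX/X.O*, (1,0):-1/..O/OXX/X.O, (2,1):-1/..O/.XX/XOO
[.OO/.XX/X.O] X move#2: (0,0):-1/XOO/.XX/X.O*, (1,0):-1/.OO/XXX/X.O, (2,1):-1/.OO/.XX/XXO
[XOO/.XX/X.O] O move#3: (1,0):+1/XOO/OXX/X.O*, (2,1):-1/XOO/.XX/XOO
[XOO/OXX/X.O] end (terminal -1, X#4); searched ..O/.XX/X.O to 7

O's best at [..O/.XX/X.O]: (0,1)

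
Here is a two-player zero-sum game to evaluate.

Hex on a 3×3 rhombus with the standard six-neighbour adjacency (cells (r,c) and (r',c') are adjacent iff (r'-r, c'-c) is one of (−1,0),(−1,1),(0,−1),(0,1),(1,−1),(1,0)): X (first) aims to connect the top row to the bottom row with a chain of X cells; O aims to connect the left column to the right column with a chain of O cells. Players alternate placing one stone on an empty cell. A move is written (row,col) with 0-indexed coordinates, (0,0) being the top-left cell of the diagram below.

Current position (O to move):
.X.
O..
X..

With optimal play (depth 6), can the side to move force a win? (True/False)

O winning at [.X./O../X..]: True

p1 O@[.X./O../X..]: (0,0)[OX./O../X..]-1 (0,2)[.XO/O../X..]-1 (1,1)[.X./OO./X..]+1* (1,2)[.X./O.O/X..]-1 (2,1)[.X./O../XO.]-1 (2,2)[.X./O../X.O]-1
p2 X@[.X./OO./X..]: (0,0)[XX./OO./X..]-1* (0,2)[.XX/OO./X..]-1 (1,2)[.X./OOX/X..]-1 (2,1)[.X./OO./XX.]-1 (2,2)[.X./OO./X.X]-1
p3 O@[XX./OO./X..]: (0,2)[XXO/OO./X..]+1* (1,2)[XX./OOO/X..]+1 (2,1)[XX./OO./XO.]+1 (2,2)[XX./OO./X.O]+1
p4 X@[XXO/OO./X..] terminal -1; root [.X./O../X..] d6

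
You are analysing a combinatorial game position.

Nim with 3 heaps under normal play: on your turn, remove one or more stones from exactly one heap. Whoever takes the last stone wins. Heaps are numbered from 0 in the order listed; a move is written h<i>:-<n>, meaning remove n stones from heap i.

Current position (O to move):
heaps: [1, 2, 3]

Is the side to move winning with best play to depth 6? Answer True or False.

O winning at [(1,2,3)]: False

[(1,2,3)] O move#1: h0:-1:-1/(0,2,3)*, h1:-1:-1/(1,1,3), h1:-2:-1/(1,0,3), h2:-1:-1/(1,2,2), h2:-2:-1/(1,2,1), h2:-3:-1/(1,2,0)
[(0,2,3)] X move#2: h1:-1:-1/(0,1,3), h1:-2:-1/(0,0,3), h2:-1:+1/(0,2,2)*, h2:-2:-1/(0,2,1), h2:-3:-1/(0,2,0)
[(0,2,2)] O move#3: h1:-1:-1/(0,1,2)*, h1:-2:-1/(0,0,2), h2:-1:-1/(0,2,1), h2:-2:-1/(0,2,0)
[(0,1,2)] X move#4: h1:-1:-1/(0,0,2), h2:-1:+1/(0,1,1)*, h2:-2:-1/(0,1,0)
[(0,1,1)] O move#5: h1:-1:-1/(0,0,1)*, h2:-1:-1/(0,1,0)
[(0,0,1)] X move#6: h2:-1:+1/(0,0,0)*
[(0,0,0)] end (terminal -1, O#7); searched (1,2,3) to 6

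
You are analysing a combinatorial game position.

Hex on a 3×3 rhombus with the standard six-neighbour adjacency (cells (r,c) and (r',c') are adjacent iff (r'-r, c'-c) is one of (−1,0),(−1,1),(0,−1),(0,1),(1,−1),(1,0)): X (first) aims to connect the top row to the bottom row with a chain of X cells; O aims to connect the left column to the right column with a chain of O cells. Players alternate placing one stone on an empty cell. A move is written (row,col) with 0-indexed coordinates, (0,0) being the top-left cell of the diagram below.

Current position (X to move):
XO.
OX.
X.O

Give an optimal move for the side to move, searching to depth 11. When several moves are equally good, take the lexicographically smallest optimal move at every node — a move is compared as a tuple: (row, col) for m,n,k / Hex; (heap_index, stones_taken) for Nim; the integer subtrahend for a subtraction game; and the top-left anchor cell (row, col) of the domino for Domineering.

X's best at [XO./OX./X.O]: (0,2)

ply 1, X at XO./OX./X.O | (0,2)=+1→XOX/OX./X.O*; (1,2)=-1→XO./OXX/X.O; (2,1)=-1→XO./OX./XXO
ply 2: XOX/OX./X.O is terminal -1 (O); from XO./OX./X.O depth 11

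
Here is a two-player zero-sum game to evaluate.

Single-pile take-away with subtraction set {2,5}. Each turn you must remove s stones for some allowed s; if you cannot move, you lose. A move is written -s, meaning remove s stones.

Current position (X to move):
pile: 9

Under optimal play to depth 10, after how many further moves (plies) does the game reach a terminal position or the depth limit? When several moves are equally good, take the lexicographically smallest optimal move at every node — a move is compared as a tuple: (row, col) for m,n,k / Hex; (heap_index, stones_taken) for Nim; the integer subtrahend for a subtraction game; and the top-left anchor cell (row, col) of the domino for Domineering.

ply 1, X at 9 | -2=+1→7*; -5=+1→4
ply 2, O at 7 | -2=-1→5*; -5=-1→2
ply 3, X at 5 | -2=-1→3; -5=+1→0*
ply 4: 0 is terminal -1 (O); from 9 depth 10

PV length from [9]: 3 plies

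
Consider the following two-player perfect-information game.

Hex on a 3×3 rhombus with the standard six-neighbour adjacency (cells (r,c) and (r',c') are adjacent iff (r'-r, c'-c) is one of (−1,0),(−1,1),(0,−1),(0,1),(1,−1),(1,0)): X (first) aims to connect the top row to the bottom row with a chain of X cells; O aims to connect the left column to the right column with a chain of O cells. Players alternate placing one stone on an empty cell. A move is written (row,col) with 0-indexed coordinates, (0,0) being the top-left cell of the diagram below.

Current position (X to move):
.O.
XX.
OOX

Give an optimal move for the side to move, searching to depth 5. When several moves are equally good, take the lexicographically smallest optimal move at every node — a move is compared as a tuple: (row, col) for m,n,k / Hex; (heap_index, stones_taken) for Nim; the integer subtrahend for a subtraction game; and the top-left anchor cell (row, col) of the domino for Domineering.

p1 X@[.O./XX./OOX]: (0,0)[XO./XX./OOX]-1 (0,2)[.OX/XX./OOX]-1 (1,2)[.O./XXX/OOX]+1*
p2 O@[.O./XXX/OOX]: (0,0)[OO./XXX/OOX]-1* (0,2)[.OO/XXX/OOX]-1
p3 X@[OO./XXX/OOX]: (0,2)[OOX/XXX/OOX]+1*
p4 O@[OOX/XXX/OOX] terminal -1; root [.O./XX./OOX] d5

X's best at [.O./XX./OOX]: (1,2)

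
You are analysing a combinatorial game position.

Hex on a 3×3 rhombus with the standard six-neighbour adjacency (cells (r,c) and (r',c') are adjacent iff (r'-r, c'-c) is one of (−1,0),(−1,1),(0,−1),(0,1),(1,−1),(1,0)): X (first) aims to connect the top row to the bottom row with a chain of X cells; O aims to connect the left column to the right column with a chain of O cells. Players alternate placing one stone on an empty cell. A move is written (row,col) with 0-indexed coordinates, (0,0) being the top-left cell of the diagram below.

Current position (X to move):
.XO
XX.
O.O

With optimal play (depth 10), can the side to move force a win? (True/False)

[.XO/XX./O.O] X move#1: (0,0):-1/XXO/XX./O.O, (1,2):-1/.XO/XXX/O.O, (2,1):+1/.XO/XX./OXO*
[.XO/XX./OXO] end (terminal -1, O#2); searched .XO/XX./O.O to 10

X winning at [.XO/XX./O.O]: True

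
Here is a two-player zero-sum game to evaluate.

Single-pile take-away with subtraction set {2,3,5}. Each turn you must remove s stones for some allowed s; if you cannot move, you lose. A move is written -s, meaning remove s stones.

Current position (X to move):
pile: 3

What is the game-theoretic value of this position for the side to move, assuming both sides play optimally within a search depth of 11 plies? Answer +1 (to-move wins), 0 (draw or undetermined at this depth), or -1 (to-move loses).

p1 X@[3]: -2[1]+1* -3[0]+1
p2 O@[1] terminal -1; root [3] d11

value(3, X) = +1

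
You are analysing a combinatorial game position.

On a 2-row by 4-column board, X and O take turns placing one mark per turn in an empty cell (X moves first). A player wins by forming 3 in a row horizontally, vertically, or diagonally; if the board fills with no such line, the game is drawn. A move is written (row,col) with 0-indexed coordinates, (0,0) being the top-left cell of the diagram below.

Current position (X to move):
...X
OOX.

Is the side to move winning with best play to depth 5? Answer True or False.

p1 X@[...X/OOX.]: (0,0)[X..X/OOX.]+0* (0,1)[.X.X/OOX.]+0 (0,2)[..XX/OOX.]+0 (1,3)[...X/OOXX]+0
p2 O@[X..X/OOX.]: (0,1)[XO.X/OOX.]+0* (0,2)[X.OX/OOX.]+0 (1,3)[X..X/OOXO]+0
p3 X@[XO.X/OOX.]: (0,2)[XOXX/OOX.]+0* (1,3)[XO.X/OOXX]+0
p4 O@[XOXX/OOX.]: (1,3)[XOXX/OOXO]+0*
p5 X@[XOXX/OOXO] terminal +0; root [...X/OOX.] d5

X winning at [...X/OOX.]: False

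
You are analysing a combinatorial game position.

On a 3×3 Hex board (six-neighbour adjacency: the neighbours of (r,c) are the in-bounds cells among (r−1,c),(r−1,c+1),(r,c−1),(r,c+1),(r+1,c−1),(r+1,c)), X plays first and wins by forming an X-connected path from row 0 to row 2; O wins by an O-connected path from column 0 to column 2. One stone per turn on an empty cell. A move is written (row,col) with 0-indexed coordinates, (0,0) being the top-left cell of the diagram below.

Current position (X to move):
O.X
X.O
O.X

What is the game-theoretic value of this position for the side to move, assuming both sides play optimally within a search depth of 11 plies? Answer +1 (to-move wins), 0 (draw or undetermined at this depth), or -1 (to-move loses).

ply 1, X at O.X/X.O/O.X | (0,1)=-1→OXX/X.O/O.X*; (1,1)=-1→O.X/XXO/O.X; (2,1)=-1→O.X/X.O/OXX
ply 2, O at OXX/X.O/O.X | (1,1)=+1→OXX/XOO/O.X*; (2,1)=+1→OXX/X.O/OOX
ply 3: OXX/XOO/O.X is terminal -1 (X); from O.X/X.O/O.X depth 11

value(O.X/X.O/O.X, X) = -1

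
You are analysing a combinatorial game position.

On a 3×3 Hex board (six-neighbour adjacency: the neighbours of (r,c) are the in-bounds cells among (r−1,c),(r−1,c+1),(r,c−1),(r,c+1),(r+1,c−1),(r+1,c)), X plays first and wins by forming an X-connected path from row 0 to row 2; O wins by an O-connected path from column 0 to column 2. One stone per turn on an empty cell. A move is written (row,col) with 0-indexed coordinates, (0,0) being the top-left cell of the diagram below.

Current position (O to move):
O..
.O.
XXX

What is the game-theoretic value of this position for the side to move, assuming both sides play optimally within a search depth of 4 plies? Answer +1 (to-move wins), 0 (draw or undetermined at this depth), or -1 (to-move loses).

ply 1, O at O../.O./XXX | (0,1)=+1→OO./.O./XXX*; (0,2)=+1→O.O/.O./XXX; (1,0)=+1→O../OO./XXX; (1,2)=+1→O../.OO/XXX
ply 2, X at OO./.O./XXX | (0,2)=-1→OOX/.O./XXX*; (1,0)=-1→OO./XO./XXX; (1,2)=-1→OO./.OX/XXX
ply 3, O at OOX/.O./XXX | (1,0)=-1→OOX/OO./XXX; (1,2)=+1→OOX/.OO/XXX*
ply 4: OOX/.OO/XXX is terminal -1 (X); from O../.O./XXX depth 4

value(O../.O./XXX, O) = +1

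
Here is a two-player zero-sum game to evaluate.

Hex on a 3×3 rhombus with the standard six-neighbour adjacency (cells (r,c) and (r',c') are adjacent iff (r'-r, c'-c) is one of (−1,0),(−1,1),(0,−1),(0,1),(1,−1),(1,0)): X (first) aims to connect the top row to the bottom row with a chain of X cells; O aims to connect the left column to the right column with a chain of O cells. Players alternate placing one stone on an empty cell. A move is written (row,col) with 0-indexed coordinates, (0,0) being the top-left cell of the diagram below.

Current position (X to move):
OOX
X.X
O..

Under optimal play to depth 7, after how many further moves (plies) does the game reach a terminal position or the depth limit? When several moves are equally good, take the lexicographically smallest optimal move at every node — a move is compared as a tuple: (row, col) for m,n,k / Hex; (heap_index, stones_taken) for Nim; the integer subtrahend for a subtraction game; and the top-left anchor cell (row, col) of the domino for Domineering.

ply 1, X at OOX/X.X/O.. | (1,1)=+1→OOX/XXX/O..*; (2,1)=+1→OOX/X.X/OX.; (2,2)=+1→OOX/X.X/O.X
ply 2, O at OOX/XXX/O.. | (2,1)=-1→OOX/XXX/OO.*; (2,2)=-1→OOX/XXX/O.O
ply 3, X at OOX/XXX/OO. | (2,2)=+1→OOX/XXX/OOX*
ply 4: OOX/XXX/OOX is terminal -1 (O); from OOX/X.X/O.. depth 7

PV length from [OOX/X.X/O..]: 3 plies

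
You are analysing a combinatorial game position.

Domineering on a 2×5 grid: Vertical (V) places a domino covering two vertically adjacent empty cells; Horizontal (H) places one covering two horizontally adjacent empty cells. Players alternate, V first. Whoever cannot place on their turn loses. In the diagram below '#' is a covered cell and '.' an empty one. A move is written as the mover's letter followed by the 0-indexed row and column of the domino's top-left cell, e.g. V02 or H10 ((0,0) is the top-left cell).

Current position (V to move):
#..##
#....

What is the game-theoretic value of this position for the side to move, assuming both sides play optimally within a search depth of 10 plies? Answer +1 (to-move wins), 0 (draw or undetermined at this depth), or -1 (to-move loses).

[#..##/#....] V move#1: V01:-1/##.##/##..., V02:+1/#.###/#.#..*
[#.###/#.#..] H move#2: H13:-1/#.###/#.###*
[#.###/#.###] V move#3: V01:+1/#####/#####*
[#####/#####] end (terminal -1, H#4); searched #..##/#.... to 10

value(#..##/#...., V) = +1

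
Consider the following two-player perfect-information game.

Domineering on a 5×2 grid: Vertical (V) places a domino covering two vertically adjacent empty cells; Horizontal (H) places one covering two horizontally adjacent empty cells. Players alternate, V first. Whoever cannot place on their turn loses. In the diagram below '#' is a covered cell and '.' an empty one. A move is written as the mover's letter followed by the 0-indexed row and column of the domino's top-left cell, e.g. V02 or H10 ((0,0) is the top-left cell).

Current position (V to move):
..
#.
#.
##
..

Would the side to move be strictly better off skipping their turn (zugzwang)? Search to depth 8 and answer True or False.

p1 V@[../#./#./##/..]: V01[.#/##/#./##/..]-1* V11[../##/##/##/..]-1
p2 H@[.#/##/#./##/..]: H40[.#/##/#./##/##]+1*
p3 V@[.#/##/#./##/##] terminal -1; root [../#./#./##/..] d8
pass branch (H moves first from the same position):
  | p1 H@[../#./#./##/..]: H00[##/#./#./##/..]+1* H40[../#./#./##/##]-1
  | p2 V@[##/#./#./##/..]: V11[##/##/##/##/..]-1*
  | p3 H@[##/##/##/##/..]: H40[##/##/##/##/##]+1*
  | p4 V@[##/##/##/##/##] terminal -1; root [../#./#./##/..] d8
V moving scores -1; V passing scores -1

zugzwang(../#./#./##/.., V) = False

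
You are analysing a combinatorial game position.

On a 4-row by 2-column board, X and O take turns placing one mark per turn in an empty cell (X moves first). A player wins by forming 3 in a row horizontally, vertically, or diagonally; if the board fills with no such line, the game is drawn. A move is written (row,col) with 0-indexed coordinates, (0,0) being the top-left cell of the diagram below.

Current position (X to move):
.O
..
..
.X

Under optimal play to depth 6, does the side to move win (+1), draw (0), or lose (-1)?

ply 1, X at .O/../../.X | (0,0)=+0→XO/../../.X*; (1,0)=+0→.O/X./../.X; (1,1)=+0→.O/.X/../.X; (2,0)=+0→.O/../X./.X; (2,1)=+0→.O/../.X/.X; (3,0)=+0→.O/../../XX
ply 2, O at XO/../../.X | (1,0)=+0→XO/O./../.X*; (1,1)=+0→XO/.O/../.X; (2,0)=+0→XO/../O./.X; (2,1)=+0→XO/../.O/.X; (3,0)=+0→XO/../../OX
ply 3, X at XO/O./../.X | (1,1)=+0→XO/OX/../.X*; (2,0)=+0→XO/O./X./.X; (2,1)=+0→XO/O./.X/.X; (3,0)=+0→XO/O./../XX
ply 4, O at XO/OX/../.X | (2,0)=-1→XO/OX/O./.X; (2,1)=+0→XO/OX/.O/.X*; (3,0)=-1→XO/OX/../OX
ply 5, X at XO/OX/.O/.X | (2,0)=+0→XO/OX/XO/.X*; (3,0)=+0→XO/OX/.O/XX
ply 6, O at XO/OX/XO/.X | (3,0)=+0→XO/OX/XO/OX*
ply 7: XO/OX/XO/OX is terminal +0 (X); from .O/../../.X depth 6

value(.O/../../.X, X) = 0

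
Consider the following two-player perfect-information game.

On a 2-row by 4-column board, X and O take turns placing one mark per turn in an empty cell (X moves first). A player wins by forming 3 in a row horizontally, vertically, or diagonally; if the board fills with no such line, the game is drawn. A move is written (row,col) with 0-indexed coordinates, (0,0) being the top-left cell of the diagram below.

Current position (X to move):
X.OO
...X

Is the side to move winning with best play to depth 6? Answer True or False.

X winning at [X.OO/...X]: False

p1 X@[X.OO/...X]: (0,1)[XXOO/...X]+0* (1,0)[X.OO/X..X]-1 (1,1)[X.OO/.X.X]-1 (1,2)[X.OO/..XX]-1
p2 O@[XXOO/...X]: (1,0)[XXOO/O..X]+0* (1,1)[XXOO/.O.X]+0 (1,2)[XXOO/..OX]+0
p3 X@[XXOO/O..X]: (1,1)[XXOO/OX.X]+0* (1,2)[XXOO/O.XX]+0
p4 O@[XXOO/OX.X]: (1,2)[XXOO/OXOX]+0*
p5 X@[XXOO/OXOX] terminal +0; root [X.OO/...X] d6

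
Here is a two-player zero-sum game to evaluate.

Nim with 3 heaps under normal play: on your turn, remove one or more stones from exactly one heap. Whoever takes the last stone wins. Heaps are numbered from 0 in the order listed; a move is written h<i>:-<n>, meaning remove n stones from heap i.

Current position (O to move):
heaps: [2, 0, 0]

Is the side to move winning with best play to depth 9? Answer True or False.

O winning at [(2,0,0)]: True

p1 O@[(2,0,0)]: h0:-1[(1,0,0)]-1 h0:-2[(0,0,0)]+1*
p2 X@[(0,0,0)] terminal -1; root [(2,0,0)] d9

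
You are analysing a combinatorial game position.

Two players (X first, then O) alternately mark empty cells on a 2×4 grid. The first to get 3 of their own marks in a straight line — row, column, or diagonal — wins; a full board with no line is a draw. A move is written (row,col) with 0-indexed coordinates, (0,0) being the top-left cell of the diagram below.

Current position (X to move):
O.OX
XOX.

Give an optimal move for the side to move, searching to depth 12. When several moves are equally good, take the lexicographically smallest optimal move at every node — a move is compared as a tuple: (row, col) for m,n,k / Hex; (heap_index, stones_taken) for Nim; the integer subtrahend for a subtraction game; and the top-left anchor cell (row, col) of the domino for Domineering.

X's best at [O.OX/XOX.]: (0,1)

p1 X@[O.OX/XOX.]: (0,1)[OXOX/XOX.]+0* (1,3)[O.OX/XOXX]-1
p2 O@[OXOX/XOX.]: (1,3)[OXOX/XOXO]+0*
p3 X@[OXOX/XOXO] terminal +0; root [O.OX/XOX.] d12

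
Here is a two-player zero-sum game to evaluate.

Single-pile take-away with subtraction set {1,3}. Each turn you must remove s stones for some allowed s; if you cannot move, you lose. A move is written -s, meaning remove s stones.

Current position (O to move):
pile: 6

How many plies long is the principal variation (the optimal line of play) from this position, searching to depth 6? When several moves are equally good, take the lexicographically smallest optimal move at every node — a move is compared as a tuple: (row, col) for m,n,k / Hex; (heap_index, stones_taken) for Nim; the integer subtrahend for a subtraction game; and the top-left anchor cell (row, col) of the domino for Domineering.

p1 O@[6]: -1[5]-1* -3[3]-1
p2 X@[5]: -1[4]+1* -3[2]+1
p3 O@[4]: -1[3]-1* -3[1]-1
p4 X@[3]: -1[2]+1* -3[0]+1
p5 O@[2]: -1[1]-1*
p6 X@[1]: -1[0]+1*
p7 O@[0] terminal -1; root [6] d6

PV length from [6]: 6 plies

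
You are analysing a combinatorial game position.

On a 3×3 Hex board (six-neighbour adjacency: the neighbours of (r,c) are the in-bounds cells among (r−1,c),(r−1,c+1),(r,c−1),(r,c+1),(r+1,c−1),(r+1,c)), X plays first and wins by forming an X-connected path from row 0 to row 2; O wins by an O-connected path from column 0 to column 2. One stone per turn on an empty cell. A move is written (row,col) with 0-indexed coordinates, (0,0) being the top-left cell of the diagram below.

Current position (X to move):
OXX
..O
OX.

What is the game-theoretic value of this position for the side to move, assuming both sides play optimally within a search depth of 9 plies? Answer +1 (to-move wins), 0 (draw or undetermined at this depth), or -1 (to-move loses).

value(OXX/..O/OX., X) = +1

ply 1, X at OXX/..O/OX. | (1,0)=-1→OXX/X.O/OX.; (1,1)=+1→OXX/.XO/OX.*; (2,2)=-1→OXX/..O/OXX
ply 2: OXX/.XO/OX. is terminal -1 (O); from OXX/..O/OX. depth 9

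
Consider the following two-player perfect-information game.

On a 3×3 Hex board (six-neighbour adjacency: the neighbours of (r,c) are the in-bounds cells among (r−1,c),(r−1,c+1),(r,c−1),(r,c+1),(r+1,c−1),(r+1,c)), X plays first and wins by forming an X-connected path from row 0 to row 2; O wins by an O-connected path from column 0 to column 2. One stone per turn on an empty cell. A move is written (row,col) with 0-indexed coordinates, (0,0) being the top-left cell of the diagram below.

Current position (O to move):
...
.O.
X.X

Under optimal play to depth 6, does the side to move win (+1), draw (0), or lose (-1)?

value(.../.O./X.X, O) = +1

p1 O@[.../.O./X.X]: (0,0)[O../.O./X.X]+1* (0,1)[.O./.O./X.X]+1 (0,2)[..O/.O./X.X]-1 (1,0)[.../OO./X.X]+1 (1,2)[.../.OO/X.X]-1 (2,1)[.../.O./XOX]-1
p2 X@[O../.O./X.X]: (0,1)[OX./.O./X.X]-1* (0,2)[O.X/.O./X.X]-1 (1,0)[O../XO./X.X]-1 (1,2)[O../.OX/X.X]-1 (2,1)[O../.O./XXX]-1
p3 O@[OX./.O./X.X]: (0,2)[OXO/.O./X.X]-1 (1,0)[OX./OO./X.X]+1* (1,2)[OX./.OO/X.X]-1 (2,1)[OX./.O./XOX]-1
p4 X@[OX./OO./X.X]: (0,2)[OXX/OO./X.X]-1* (1,2)[OX./OOX/X.X]-1 (2,1)[OX./OO./XXX]-1
p5 O@[OXX/OO./X.X]: (1,2)[OXX/OOO/X.X]+1* (2,1)[OXX/OO./XOX]-1
p6 X@[OXX/OOO/X.X] terminal -1; root [.../.O./X.X] d6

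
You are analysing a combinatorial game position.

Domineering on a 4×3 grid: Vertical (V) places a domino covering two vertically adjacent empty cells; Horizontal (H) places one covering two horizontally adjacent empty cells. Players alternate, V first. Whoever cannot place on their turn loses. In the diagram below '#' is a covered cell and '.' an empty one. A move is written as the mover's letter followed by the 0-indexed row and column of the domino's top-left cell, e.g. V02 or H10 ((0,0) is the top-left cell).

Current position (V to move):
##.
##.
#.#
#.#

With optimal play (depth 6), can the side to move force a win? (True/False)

p1 V@[##./##./#.#/#.#]: V02[###/###/#.#/#.#]+1* V21[##./##./###/###]+1
p2 H@[###/###/#.#/#.#] terminal -1; root [##./##./#.#/#.#] d6

V winning at [##./##./#.#/#.#]: True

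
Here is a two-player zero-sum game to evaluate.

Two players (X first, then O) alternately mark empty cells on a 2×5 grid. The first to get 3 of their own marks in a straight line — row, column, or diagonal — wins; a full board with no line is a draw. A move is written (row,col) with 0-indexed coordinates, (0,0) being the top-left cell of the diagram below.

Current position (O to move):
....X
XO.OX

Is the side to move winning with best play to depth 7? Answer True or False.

O winning at [....X/XO.OX]: True

[....X/XO.OX] O move#1: (0,0):+0/O...X/XO.OX, (0,1):+1/.O..X/XO.OX*, (0,2):+1/..O.X/XO.OX, (0,3):+0/...OX/XO.OX, (1,2):+1/....X/XOOOX
[.O..X/XO.OX] X move#2: (0,0):-1/XO..X/XO.OX*, (0,2):-1/.OX.X/XO.OX, (0,3):-1/.O.XX/XO.OX, (1,2):-1/.O..X/XOXOX
[XO..X/XO.OX] O move#3: (0,2):+1/XOO.X/XO.OX*, (0,3):+1/XO.OX/XO.OX, (1,2):+1/XO..X/XOOOX
[XOO.X/XO.OX] X move#4: (0,3):-1/XOOXX/XO.OX*, (1,2):-1/XOO.X/XOXOX
[XOOXX/XO.OX] O move#5: (1,2):+1/XOOXX/XOOOX*
[XOOXX/XOOOX] end (terminal -1, X#6); searched ....X/XO.OX to 7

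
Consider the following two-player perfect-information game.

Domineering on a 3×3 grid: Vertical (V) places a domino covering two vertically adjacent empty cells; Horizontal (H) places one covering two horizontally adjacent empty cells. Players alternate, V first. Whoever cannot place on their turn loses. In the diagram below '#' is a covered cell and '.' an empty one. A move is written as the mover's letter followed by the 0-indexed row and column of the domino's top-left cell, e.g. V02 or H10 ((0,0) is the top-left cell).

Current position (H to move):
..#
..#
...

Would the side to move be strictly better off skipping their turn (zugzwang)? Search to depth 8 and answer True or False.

ply 1, H at ..#/..#/... | H00=-1→###/..#/...; H10=+1→..#/###/...*; H20=-1→..#/..#/##.; H21=-1→..#/..#/.##
ply 2: ..#/###/... is terminal -1 (V); from ..#/..#/... depth 8
suppose H passes — search the same position with V to move:
pass> ply 1, V at ..#/..#/... | V00=+1→#.#/#.#/...*; V01=+1→.##/.##/...; V10=+1→..#/#.#/#..; V11=+1→..#/.##/.#.
pass> ply 2, H at #.#/#.#/... | H20=-1→#.#/#.#/##.*; H21=-1→#.#/#.#/.##
pass> ply 3, V at #.#/#.#/##. | V01=+1→###/###/##.*
pass> ply 4: ###/###/##. is terminal -1 (H); from ..#/..#/... depth 8
for H: play +1, pass -1

zugzwang(..#/..#/..., H) = False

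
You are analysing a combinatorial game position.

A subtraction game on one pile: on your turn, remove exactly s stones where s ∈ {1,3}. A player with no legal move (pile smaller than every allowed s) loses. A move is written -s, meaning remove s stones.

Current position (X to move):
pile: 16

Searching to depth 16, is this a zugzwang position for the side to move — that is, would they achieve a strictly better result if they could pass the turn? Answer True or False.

zugzwang(16, X) = True

p1 X@[16]: -1[15]-1* -3[13]-1
p2 O@[15]: -1[14]+1* -3[12]+1
p3 X@[14]: -1[13]-1* -3[11]-1
p4 O@[13]: -1[12]+1* -3[10]+1
p5 X@[12]: -1[11]-1* -3[9]-1
p6 O@[11]: -1[10]+1* -3[8]+1
p7 X@[10]: -1[9]-1* -3[7]-1
p8 O@[9]: -1[8]+1* -3[6]+1
p9 X@[8]: -1[7]-1* -3[5]-1
p10 O@[7]: -1[6]+1* -3[4]+1
p11 X@[6]: -1[5]-1* -3[3]-1
p12 O@[5]: -1[4]+1* -3[2]+1
p13 X@[4]: -1[3]-1* -3[1]-1
p14 O@[3]: -1[2]+1* -3[0]+1
p15 X@[2]: -1[1]-1*
p16 O@[1]: -1[0]+1*
p17 X@[0] terminal -1; root [16] d16
if X skipped the turn, O would face:
~ p1 O@[16]: -1[15]-1* -3[13]-1
~ p2 X@[15]: -1[14]+1* -3[12]+1
~ p3 O@[14]: -1[13]-1* -3[11]-1
~ p4 X@[13]: -1[12]+1* -3[10]+1
~ p5 O@[12]: -1[11]-1* -3[9]-1
~ p6 X@[11]: -1[10]+1* -3[8]+1
~ p7 O@[10]: -1[9]-1* -3[7]-1
~ p8 X@[9]: -1[8]+1* -3[6]+1
~ p9 O@[8]: -1[7]-1* -3[5]-1
~ p10 X@[7]: -1[6]+1* -3[4]+1
~ p11 O@[6]: -1[5]-1* -3[3]-1
~ p12 X@[5]: -1[4]+1* -3[2]+1
~ p13 O@[4]: -1[3]-1* -3[1]-1
~ p14 X@[3]: -1[2]+1* -3[0]+1
~ p15 O@[2]: -1[1]-1*
~ p16 X@[1]: -1[0]+1*
~ p17 O@[0] terminal -1; root [16] d16
compare (X): move=-1 vs pass=+1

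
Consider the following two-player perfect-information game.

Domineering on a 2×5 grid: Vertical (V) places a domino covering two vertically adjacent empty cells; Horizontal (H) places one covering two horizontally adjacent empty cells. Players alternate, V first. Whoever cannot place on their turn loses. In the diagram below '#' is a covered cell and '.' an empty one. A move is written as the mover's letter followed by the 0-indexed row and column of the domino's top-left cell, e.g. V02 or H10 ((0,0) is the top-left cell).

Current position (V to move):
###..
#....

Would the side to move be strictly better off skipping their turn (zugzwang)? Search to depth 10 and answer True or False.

zugzwang(###../#...., V) = False

[###../#....] V move#1: V03:+1/####./#..#.*, V04:-1/###.#/#...#
[####./#..#.] H move#2: H11:-1/####./####.*
[####./####.] V move#3: V04:+1/#####/#####*
[#####/#####] end (terminal -1, H#4); searched ###../#.... to 10
pass branch (H moves first from the same position):
  | [###../#....] H move#1: H03:+1/#####/#....*, H11:-1/###../###.., H12:-1/###../#.##., H13:+1/###../#..##
  | [#####/#....] end (terminal -1, V#2); searched ###../#.... to 10
V moving scores +1; V passing scores -1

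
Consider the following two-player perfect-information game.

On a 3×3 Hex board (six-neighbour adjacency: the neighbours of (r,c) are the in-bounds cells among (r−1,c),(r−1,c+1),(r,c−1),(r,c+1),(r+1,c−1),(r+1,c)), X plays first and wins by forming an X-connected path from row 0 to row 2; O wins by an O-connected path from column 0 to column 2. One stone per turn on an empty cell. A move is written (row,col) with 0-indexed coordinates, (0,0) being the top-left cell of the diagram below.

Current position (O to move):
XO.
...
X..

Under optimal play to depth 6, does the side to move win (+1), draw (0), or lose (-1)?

value(XO./.../X.., O) = -1

p1 O@[XO./.../X..]: (0,2)[XOO/.../X..]-1* (1,0)[XO./O../X..]-1 (1,1)[XO./.O./X..]-1 (1,2)[XO./..O/X..]-1 (2,1)[XO./.../XO.]-1 (2,2)[XO./.../X.O]-1
p2 X@[XOO/.../X..]: (1,0)[XOO/X../X..]+1* (1,1)[XOO/.X./X..]-1 (1,2)[XOO/..X/X..]-1 (2,1)[XOO/.../XX.]-1 (2,2)[XOO/.../X.X]-1
p3 O@[XOO/X../X..] terminal -1; root [XO./.../X..] d6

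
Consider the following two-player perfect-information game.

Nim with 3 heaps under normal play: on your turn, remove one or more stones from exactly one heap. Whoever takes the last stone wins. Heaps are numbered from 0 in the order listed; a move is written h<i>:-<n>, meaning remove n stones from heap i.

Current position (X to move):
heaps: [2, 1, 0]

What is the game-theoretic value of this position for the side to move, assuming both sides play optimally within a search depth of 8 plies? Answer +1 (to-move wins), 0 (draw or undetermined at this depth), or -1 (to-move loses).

value((2,1,0), X) = +1

ply 1, X at (2,1,0) | h0:-1=+1→(1,1,0)*; h0:-2=-1→(0,1,0); h1:-1=-1→(2,0,0)
ply 2, O at (1,1,0) | h0:-1=-1→(0,1,0)*; h1:-1=-1→(1,0,0)
ply 3, X at (0,1,0) | h1:-1=+1→(0,0,0)*
ply 4: (0,0,0) is terminal -1 (O); from (2,1,0) depth 8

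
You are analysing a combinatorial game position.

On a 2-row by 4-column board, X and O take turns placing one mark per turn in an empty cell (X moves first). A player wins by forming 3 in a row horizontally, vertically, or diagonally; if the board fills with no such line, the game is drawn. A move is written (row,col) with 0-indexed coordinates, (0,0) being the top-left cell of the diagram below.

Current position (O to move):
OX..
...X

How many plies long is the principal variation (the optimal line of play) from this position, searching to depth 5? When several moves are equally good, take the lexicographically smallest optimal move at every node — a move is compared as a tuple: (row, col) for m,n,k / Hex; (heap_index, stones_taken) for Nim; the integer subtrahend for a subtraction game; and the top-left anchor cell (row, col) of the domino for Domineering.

PV length from [OX../...X]: 5 plies

ply 1, O at OX../...X | (0,2)=+0→OXO./...X*; (0,3)=+0→OX.O/...X; (1,0)=+0→OX../O..X; (1,1)=+0→OX../.O.X; (1,2)=+0→OX../..OX
ply 2, X at OXO./...X | (0,3)=+0→OXOX/...X*; (1,0)=+0→OXO./X..X; (1,1)=+0→OXO./.X.X; (1,2)=+0→OXO./..XX
ply 3, O at OXOX/...X | (1,0)=+0→OXOX/O..X*; (1,1)=+0→OXOX/.O.X; (1,2)=+0→OXOX/..OX
ply 4, X at OXOX/O..X | (1,1)=+0→OXOX/OX.X*; (1,2)=+0→OXOX/O.XX
ply 5, O at OXOX/OX.X | (1,2)=+0→OXOX/OXOX*
ply 6: OXOX/OXOX is terminal +0 (X); from OX../...X depth 5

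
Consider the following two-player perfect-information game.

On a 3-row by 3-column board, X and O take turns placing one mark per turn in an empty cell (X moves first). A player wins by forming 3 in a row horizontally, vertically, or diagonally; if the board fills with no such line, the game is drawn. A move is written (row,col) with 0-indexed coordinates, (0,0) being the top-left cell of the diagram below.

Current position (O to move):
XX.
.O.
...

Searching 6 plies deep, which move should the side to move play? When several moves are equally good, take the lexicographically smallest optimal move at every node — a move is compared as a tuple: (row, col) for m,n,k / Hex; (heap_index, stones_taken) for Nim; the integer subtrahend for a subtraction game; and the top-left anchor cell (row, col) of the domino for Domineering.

O's best at [XX./.O./...]: (0,2)

[XX./.O./...] O move#1: (0,2):+0/XXO/.O./...*, (1,0):-1/XX./OO./..., (1,2):-1/XX./.OO/..., (2,0):-1/XX./.O./O.., (2,1):-1/XX./.O./.O., (2,2):-1/XX./.O./..O
[XXO/.O./...] X move#2: (1,0):-1/XXO/XO./..., (1,2):-1/XXO/.OX/..., (2,0):+0/XXO/.O./X..*, (2,1):-1/XXO/.O./.X., (2,2):-1/XXO/.O./..X
[XXO/.O./X..] O move#3: (1,0):+0/XXO/OO./X..*, (1,2):-1/XXO/.OO/X.., (2,1):-1/XXO/.O./XO., (2,2):-1/XXO/.O./X.O
[XXO/OO./X..] X move#4: (1,2):+0/XXO/OOX/X..*, (2,1):-1/XXO/OO./XX., (2,2):-1/XXO/OO./X.X
[XXO/OOX/X..] O move#5: (2,1):+0/XXO/OOX/XO.*, (2,2):+0/XXO/OOX/X.O
[XXO/OOX/XO.] X move#6: (2,2):+0/XXO/OOX/XOX*
[XXO/OOX/XOX] end (terminal +0, O#7); searched XX./.O./... to 6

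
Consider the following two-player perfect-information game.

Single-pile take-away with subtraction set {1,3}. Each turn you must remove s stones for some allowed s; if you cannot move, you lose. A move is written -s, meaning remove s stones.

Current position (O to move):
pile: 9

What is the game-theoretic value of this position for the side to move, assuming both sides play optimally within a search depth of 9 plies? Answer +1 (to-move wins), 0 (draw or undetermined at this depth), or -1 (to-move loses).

value(9, O) = +1

p1 O@[9]: -1[8]+1* -3[6]+1
p2 X@[8]: -1[7]-1* -3[5]-1
p3 O@[7]: -1[6]+1* -3[4]+1
p4 X@[6]: -1[5]-1* -3[3]-1
p5 O@[5]: -1[4]+1* -3[2]+1
p6 X@[4]: -1[3]-1* -3[1]-1
p7 O@[3]: -1[2]+1* -3[0]+1
p8 X@[2]: -1[1]-1*
p9 O@[1]: -1[0]+1*
p10 X@[0] terminal -1; root [9] d9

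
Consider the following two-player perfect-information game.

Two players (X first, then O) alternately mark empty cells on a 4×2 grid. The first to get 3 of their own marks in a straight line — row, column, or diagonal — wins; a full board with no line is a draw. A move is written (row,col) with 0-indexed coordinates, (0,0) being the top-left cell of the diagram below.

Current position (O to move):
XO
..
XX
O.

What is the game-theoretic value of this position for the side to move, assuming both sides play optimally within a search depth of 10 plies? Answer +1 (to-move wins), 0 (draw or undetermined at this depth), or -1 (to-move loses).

p1 O@[XO/../XX/O.]: (1,0)[XO/O./XX/O.]+0* (1,1)[XO/.O/XX/O.]-1 (3,1)[XO/../XX/OO]-1
p2 X@[XO/O./XX/O.]: (1,1)[XO/OX/XX/O.]+0* (3,1)[XO/O./XX/OX]+0
p3 O@[XO/OX/XX/O.]: (3,1)[XO/OX/XX/OO]+0*
p4 X@[XO/OX/XX/OO] terminal +0; root [XO/../XX/O.] d10

value(XO/../XX/O., O) = 0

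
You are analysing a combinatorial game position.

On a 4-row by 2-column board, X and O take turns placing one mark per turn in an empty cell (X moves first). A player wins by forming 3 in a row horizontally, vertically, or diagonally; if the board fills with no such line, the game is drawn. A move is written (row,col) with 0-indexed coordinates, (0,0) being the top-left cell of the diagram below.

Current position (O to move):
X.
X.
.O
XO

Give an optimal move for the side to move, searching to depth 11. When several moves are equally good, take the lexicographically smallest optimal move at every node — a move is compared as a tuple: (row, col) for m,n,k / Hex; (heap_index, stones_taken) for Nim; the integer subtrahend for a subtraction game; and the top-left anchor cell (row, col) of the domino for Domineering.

O's best at [X./X./.O/XO]: (1,1)

ply 1, O at X./X./.O/XO | (0,1)=-1→XO/X./.O/XO; (1,1)=+1→X./XO/.O/XO*; (2,0)=+0→X./X./OO/XO
ply 2: X./XO/.O/XO is terminal -1 (X); from X./X./.O/XO depth 11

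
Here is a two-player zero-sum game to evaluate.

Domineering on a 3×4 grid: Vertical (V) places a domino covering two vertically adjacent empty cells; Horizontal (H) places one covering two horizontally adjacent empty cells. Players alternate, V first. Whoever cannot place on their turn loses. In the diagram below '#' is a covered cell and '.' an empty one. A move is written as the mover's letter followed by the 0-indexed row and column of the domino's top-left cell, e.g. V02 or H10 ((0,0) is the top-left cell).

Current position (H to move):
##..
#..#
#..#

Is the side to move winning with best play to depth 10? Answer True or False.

p1 H@[##../#..#/#..#]: H02[####/#..#/#..#]-1 H11[##../####/#..#]+1* H21[##../#..#/####]-1
p2 V@[##../####/#..#] terminal -1; root [##../#..#/#..#] d10

H winning at [##../#..#/#..#]: True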